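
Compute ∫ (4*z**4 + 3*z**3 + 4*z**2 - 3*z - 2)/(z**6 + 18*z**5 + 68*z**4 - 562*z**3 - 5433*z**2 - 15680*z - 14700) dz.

Factor the denominator: (z - 7)*(z + 2)*(z + 5)**2*(z + 6)*(z + 7).
Partial-fraction decomposition: -879/(28*(z + 7)) + 1174/(13*(z + 6)) - 8485/(144*(z + 5)) + 373/(12*(z + 5)**2) - 1/(27*(z + 2)) + 1801/(39312*(z - 7)).
Integrate each term; A/(z−a) gives A·log|z−a|; A/(z−a)² gives −A/(z−a).

1801*log(z - 7)/39312 - log(z + 2)/27 - 8485*log(z + 5)/144 + 1174*log(z + 6)/13 - 879*log(z + 7)/28 - 373/(12*z + 60) + C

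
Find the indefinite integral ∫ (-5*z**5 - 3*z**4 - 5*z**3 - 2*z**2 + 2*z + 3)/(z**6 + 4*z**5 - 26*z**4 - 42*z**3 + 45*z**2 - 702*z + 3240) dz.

-6229*log(z - 4)/2250 + 89*log(z - 3)/72 + 7159*log(z + 5)/1224 - 1333*log(z + 6)/150 - 8221*log(z**2 + 9)/38250 + 1847*atan(z/3)/19125 + C

Factor the denominator: (z - 4)*(z - 3)*(z + 5)*(z + 6)*(z**2 + 9).
Partial-fraction decomposition: -(8221*z - 5541)/(19125*(z**2 + 9)) - 1333/(150*(z + 6)) + 7159/(1224*(z + 5)) + 89/(72*(z - 3)) - 6229/(2250*(z - 4)).
Integrate each term; A/(z−a) gives A·log|z−a|; the (Bz+D)/(z²+p²) term gives a log and an atan.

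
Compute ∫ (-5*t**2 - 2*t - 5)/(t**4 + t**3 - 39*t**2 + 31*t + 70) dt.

-35*log(t - 5)/54 + 29*log(t - 2)/81 - 2*log(t + 1)/27 + 59*log(t + 7)/162 + C

Factor the denominator: (t - 5)*(t - 2)*(t + 1)*(t + 7).
Partial-fraction decomposition: 59/(162*(t + 7)) - 2/(27*(t + 1)) + 29/(81*(t - 2)) - 35/(54*(t - 5)).
Integrate each term: A/(t−a) contributes A·log|t−a|.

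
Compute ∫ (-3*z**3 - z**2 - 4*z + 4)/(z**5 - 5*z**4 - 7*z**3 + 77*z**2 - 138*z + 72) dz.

Factor the denominator: (z - 3)**2*(z - 2)*(z - 1)*(z + 4).
Partial-fraction decomposition: 2/(15*(z + 4)) + 1/(5*(z - 1)) - 16/(3*(z - 2)) + 5/(z - 3) - 7/(z - 3)**2.
Integrate each term; A/(z−a) gives A·log|z−a|; A/(z−a)² gives −A/(z−a).

5*log(z - 3) - 16*log(z - 2)/3 + log(z - 1)/5 + 2*log(z + 4)/15 + 7/(z - 3) + C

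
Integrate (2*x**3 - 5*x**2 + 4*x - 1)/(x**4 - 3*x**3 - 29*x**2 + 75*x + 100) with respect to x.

Factor the denominator: (x - 5)*(x - 4)*(x + 1)*(x + 5).
Partial-fraction decomposition: 11/(10*(x + 5)) - 1/(10*(x + 1)) - 7/(5*(x - 4)) + 12/(5*(x - 5)).
Integrate each term: A/(x−a) contributes A·log|x−a|.

12*log(x - 5)/5 - 7*log(x - 4)/5 - log(x + 1)/10 + 11*log(x + 5)/10 + C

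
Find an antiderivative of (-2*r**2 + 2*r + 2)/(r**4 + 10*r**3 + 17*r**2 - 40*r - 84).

-log(r - 2)/90 + log(r + 2)/2 - 11*log(r + 3)/10 + 11*log(r + 7)/18 + C

Factor the denominator: (r - 2)*(r + 2)*(r + 3)*(r + 7).
Partial-fraction decomposition: 11/(18*(r + 7)) - 11/(10*(r + 3)) + 1/(2*(r + 2)) - 1/(90*(r - 2)).
Integrate each term: A/(r−a) contributes A·log|r−a|.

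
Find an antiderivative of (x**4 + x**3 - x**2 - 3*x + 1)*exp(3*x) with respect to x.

(27*x**4 - 9*x**3 - 18*x**2 - 69*x + 50)*exp(3*x)/81 + C

Use integration by parts with u = x**4 + x**3 - x**2 - 3*x + 1, dv = exp(3*x) dx, so v = exp(3*x)/3.
Apply parts 4 times (tabular method): alternate signs, differentiate u down to 0, integrate dv up.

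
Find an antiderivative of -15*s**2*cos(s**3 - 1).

-5*sin(s**3 - 1) + C

Let u = s**3 - 1, so du = (3*s**2) ds.
Rewriting, the integral becomes -5·∫ cos(u) du = -5·sin(u).
Substituting back, u = s**3 - 1.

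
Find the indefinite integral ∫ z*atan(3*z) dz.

z**2*atan(3*z)/2 - z/6 + atan(3*z)/18 + C

Use integration by parts with u = arctan(3*z), dv = z dz.
Then du = 3/(9*z**2 + 1) dz.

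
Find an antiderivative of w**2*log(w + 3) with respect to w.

Use integration by parts with u = log(w + 3), dv = w**2 dw.
Then du = 1/(w + 3) dw and v = w**3/3.

w**3*log(w + 3)/3 - w**3/9 + w**2/2 - 3*w + 9*log(w + 3) + C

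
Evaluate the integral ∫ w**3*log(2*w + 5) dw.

w**4*log(2*w + 5)/4 - w**4/16 + 5*w**3/24 - 25*w**2/32 + 125*w/32 - 625*log(2*w + 5)/64 + C

Use integration by parts with u = log(2*w + 5), dv = w**3 dw.
Then du = 2/(2*w + 5) dw and v = w**4/4.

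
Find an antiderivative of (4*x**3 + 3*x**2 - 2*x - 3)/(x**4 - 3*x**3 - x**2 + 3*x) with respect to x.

-log(x) + 21*log(x - 3)/4 - log(x - 1)/2 + log(x + 1)/4 + C

Factor the denominator: x*(x - 3)*(x - 1)*(x + 1).
Partial-fraction decomposition: 1/(4*(x + 1)) - 1/(2*(x - 1)) + 21/(4*(x - 3)) - 1/x.
Integrate each term: A/(x−a) contributes A·log|x−a|.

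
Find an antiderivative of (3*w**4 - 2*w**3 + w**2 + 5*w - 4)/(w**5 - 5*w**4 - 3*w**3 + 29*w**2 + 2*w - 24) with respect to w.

Factor the denominator: (w - 4)*(w - 3)*(w - 1)*(w + 1)*(w + 2).
Partial-fraction decomposition: 3/(5*(w + 2)) + 3/(40*(w + 1)) + 1/(12*(w - 1)) - 209/(40*(w - 3)) + 112/(15*(w - 4)).
Integrate each term: A/(w−a) contributes A·log|w−a|.

112*log(w - 4)/15 - 209*log(w - 3)/40 + log(w - 1)/12 + 3*log(w + 1)/40 + 3*log(w + 2)/5 + C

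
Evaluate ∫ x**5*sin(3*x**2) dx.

Let u = x², du = 2x dx; rewrite as (1/2)∫ u^2·sin(3u) du.
Now integrate by parts 2 times.

-x**4*cos(3*x**2)/6 + x**2*sin(3*x**2)/9 + cos(3*x**2)/27 + C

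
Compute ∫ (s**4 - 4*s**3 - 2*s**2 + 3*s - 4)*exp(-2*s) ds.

Use integration by parts with u = s**4 - 4*s**3 - 2*s**2 + 3*s - 4, dv = exp(-2*s) ds, so v = -exp(-2*s)/2.
Apply parts 4 times (tabular method): alternate signs, differentiate u down to 0, integrate dv up.

(-s**4 + 2*s**3 + 5*s**2 + 2*s + 5)*exp(-2*s)/2 + C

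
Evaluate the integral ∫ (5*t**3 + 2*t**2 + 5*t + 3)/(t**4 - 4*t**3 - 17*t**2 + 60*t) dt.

Factor the denominator: t*(t - 5)*(t - 3)*(t + 4).
Partial-fraction decomposition: 305/(252*(t + 4)) - 57/(14*(t - 3)) + 703/(90*(t - 5)) + 1/(20*t).
Integrate each term: A/(t−a) contributes A·log|t−a|.

log(t)/20 + 703*log(t - 5)/90 - 57*log(t - 3)/14 + 305*log(t + 4)/252 + C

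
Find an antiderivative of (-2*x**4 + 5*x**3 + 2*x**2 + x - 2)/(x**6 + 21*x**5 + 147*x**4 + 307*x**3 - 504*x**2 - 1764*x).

Factor the denominator: x*(x - 2)*(x + 3)*(x + 6)*(x + 7)**2.
Partial-fraction decomposition: -391577/(15876*(x + 7)) - 1607/(63*(x + 7)**2) + 451/(18*(x + 6)) - 71/(180*(x + 3)) + 1/(405*(x - 2)) + 1/(882*x).
Integrate each term; A/(x−a) gives A·log|x−a|; A/(x−a)² gives −A/(x−a).

log(x)/882 + log(x - 2)/405 - 71*log(x + 3)/180 + 451*log(x + 6)/18 - 391577*log(x + 7)/15876 + 1607/(63*x + 441) + C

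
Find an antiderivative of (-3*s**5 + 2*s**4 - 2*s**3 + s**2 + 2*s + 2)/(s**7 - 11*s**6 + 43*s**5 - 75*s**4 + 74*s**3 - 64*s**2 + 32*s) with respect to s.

Factor the denominator: s*(s - 4)**2*(s - 2)*(s - 1)*(s**2 + 1).
Partial-fraction decomposition: (8*s + 15)/(289*(s**2 + 1)) - 1/(9*(s - 1)) - 7/(4*(s - 2)) + 73699/(41616*(s - 4)) - 1331/(204*(s - 4)**2) + 1/(16*s).
Integrate each term; A/(s−a) gives A·log|s−a|; the (Bs+D)/(s²+p²) term gives a log and an atan.

log(s)/16 + 73699*log(s - 4)/41616 - 7*log(s - 2)/4 - log(s - 1)/9 + 4*log(s**2 + 1)/289 + 15*atan(s)/289 + 1331/(204*s - 816) + C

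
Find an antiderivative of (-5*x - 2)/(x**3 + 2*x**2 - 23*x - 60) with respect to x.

-3*log(x - 5)/8 - 13*log(x + 3)/8 + 2*log(x + 4) + C

Factor the denominator: (x - 5)*(x + 3)*(x + 4).
Partial-fraction decomposition: 2/(x + 4) - 13/(8*(x + 3)) - 3/(8*(x - 5)).
Integrate each term: A/(x−a) contributes A·log|x−a|.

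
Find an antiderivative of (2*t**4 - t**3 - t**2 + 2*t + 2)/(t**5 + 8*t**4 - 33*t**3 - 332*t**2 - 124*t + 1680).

107*log(t - 6)/260 - 13*log(t - 2)/756 + 277*log(t + 4)/90 - 61*log(t + 5)/7 + 2542*log(t + 7)/351 + C

Factor the denominator: (t - 6)*(t - 2)*(t + 4)*(t + 5)*(t + 7).
Partial-fraction decomposition: 2542/(351*(t + 7)) - 61/(7*(t + 5)) + 277/(90*(t + 4)) - 13/(756*(t - 2)) + 107/(260*(t - 6)).
Integrate each term: A/(t−a) contributes A·log|t−a|.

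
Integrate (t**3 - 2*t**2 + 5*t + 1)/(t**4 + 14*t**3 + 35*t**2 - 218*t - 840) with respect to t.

Factor the denominator: (t - 4)*(t + 5)*(t + 6)*(t + 7).
Partial-fraction decomposition: 475/(22*(t + 7)) - 317/(10*(t + 6)) + 199/(18*(t + 5)) + 53/(990*(t - 4)).
Integrate each term: A/(t−a) contributes A·log|t−a|.

53*log(t - 4)/990 + 199*log(t + 5)/18 - 317*log(t + 6)/10 + 475*log(t + 7)/22 + C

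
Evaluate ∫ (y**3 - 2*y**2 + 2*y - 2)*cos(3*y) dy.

Use integration by parts with u = y**3 - 2*y**2 + 2*y - 2, dv = cos(3*y) dy, so v = sin(3*y)/3.
Apply parts 3 times (tabular method): alternate signs, differentiate u down to 0, integrate dv up.

y**3*sin(3*y)/3 - 2*y**2*sin(3*y)/3 + y**2*cos(3*y)/3 + 4*y*sin(3*y)/9 - 4*y*cos(3*y)/9 - 14*sin(3*y)/27 + 4*cos(3*y)/27 + C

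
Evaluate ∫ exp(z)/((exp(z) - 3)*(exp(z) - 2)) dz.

log(exp(z) - 3) - log(exp(z) - 2) + C

Let u = e^z, du = e^z dz.
The integral becomes ∫ du/((u-2)(u-3)); decompose into partial fractions.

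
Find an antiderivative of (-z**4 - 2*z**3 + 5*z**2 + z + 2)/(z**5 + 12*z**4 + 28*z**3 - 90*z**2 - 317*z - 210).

-17*log(z - 3)/320 - 7*log(z + 1)/96 + 4*log(z + 2)/15 + 253*log(z + 5)/192 - 59*log(z + 7)/24 + C

Factor the denominator: (z - 3)*(z + 1)*(z + 2)*(z + 5)*(z + 7).
Partial-fraction decomposition: -59/(24*(z + 7)) + 253/(192*(z + 5)) + 4/(15*(z + 2)) - 7/(96*(z + 1)) - 17/(320*(z - 3)).
Integrate each term: A/(z−a) contributes A·log|z−a|.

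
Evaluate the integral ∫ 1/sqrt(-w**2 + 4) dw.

Substitute w = 2·sin(θ), so dw = 2·cos(θ) dθ and the radical becomes sqrt(-w**2 + 4) = 2·cos(θ) by the Pythagorean identity.
Integrate the resulting trig expression in θ, then back-substitute θ = asin(w/2), sin(θ) = w/2, cos(θ) = sqrt(-w**2 + 4)/2 (absorbing any constant into C).

asin(w/2) + C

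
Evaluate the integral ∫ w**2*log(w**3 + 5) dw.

Let u = w**3 + 5, so du = (3*w**2) dw.
The integral becomes (1/3)·∫ log(u) du; integrate by parts with u′=log(u), dv′=du.

w**3*log(w**3 + 5)/3 - w**3/3 + 5*log(w**3 + 5)/3 + C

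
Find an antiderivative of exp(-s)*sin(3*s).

Let I denote the integral. Integrate by parts with u = sin(3*s), dv = exp(-s) ds, so v = -exp(-s): I = -exp(-s)*sin(3*s) + 3·∫ exp(-s)*cos(3*s) ds.
Apply parts again with u = cos(3*s), dv = exp(-s) ds: ∫ exp(-s)*cos(3*s) ds = -exp(-s)*cos(3*s) − 3·I. Substituting back brings back I: I = -exp(-s)*sin(3*s) - 3*exp(-s)*cos(3*s) − 9·I.
Solving for I: (1 + 9)·I equals the remaining terms, so I = (1/10)·(-exp(-s)*sin(3*s) - 3*exp(-s)*cos(3*s)).

-exp(-s)*sin(3*s)/10 - 3*exp(-s)*cos(3*s)/10 + C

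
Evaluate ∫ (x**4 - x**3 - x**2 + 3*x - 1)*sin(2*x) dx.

-x**4*cos(2*x)/2 + x**3*sin(2*x) + x**3*cos(2*x)/2 - 3*x**2*sin(2*x)/4 + 2*x**2*cos(2*x) - 2*x*sin(2*x) - 9*x*cos(2*x)/4 + 9*sin(2*x)/8 - cos(2*x)/2 + C

Use integration by parts with u = x**4 - x**3 - x**2 + 3*x - 1, dv = sin(2*x) dx, so v = -cos(2*x)/2.
Apply parts 4 times (tabular method): alternate signs, differentiate u down to 0, integrate dv up.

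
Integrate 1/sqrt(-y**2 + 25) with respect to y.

Substitute y = 5·sin(θ), so dy = 5·cos(θ) dθ and the radical becomes sqrt(-y**2 + 25) = 5·cos(θ) by the Pythagorean identity.
Integrate the resulting trig expression in θ, then back-substitute θ = asin(y/5), sin(θ) = y/5, cos(θ) = sqrt(-y**2 + 25)/5 (absorbing any constant into C).

asin(y/5) + C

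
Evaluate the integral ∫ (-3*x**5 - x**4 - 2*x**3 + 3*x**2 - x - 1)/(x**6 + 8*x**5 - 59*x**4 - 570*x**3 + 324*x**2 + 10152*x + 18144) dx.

-5249801*log(x - 6)/6570720 + 731*log(x + 3)/972 - 599*log(x + 4)/120 + 22577*log(x + 6)/864 - 48859*log(x + 7)/2028 + 4991/(2808*x - 16848) + C

Factor the denominator: (x - 6)**2*(x + 3)*(x + 4)*(x + 6)*(x + 7).
Partial-fraction decomposition: -48859/(2028*(x + 7)) + 22577/(864*(x + 6)) - 599/(120*(x + 4)) + 731/(972*(x + 3)) - 5249801/(6570720*(x - 6)) - 4991/(2808*(x - 6)**2).
Integrate each term; A/(x−a) gives A·log|x−a|; A/(x−a)² gives −A/(x−a).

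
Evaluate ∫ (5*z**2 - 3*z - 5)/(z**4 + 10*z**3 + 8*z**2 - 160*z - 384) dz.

Factor the denominator: (z - 4)*(z + 4)**2*(z + 6).
Partial-fraction decomposition: -193/(40*(z + 6)) + 605/(128*(z + 4)) - 87/(16*(z + 4)**2) + 63/(640*(z - 4)).
Integrate each term; A/(z−a) gives A·log|z−a|; A/(z−a)² gives −A/(z−a).

63*log(z - 4)/640 + 605*log(z + 4)/128 - 193*log(z + 6)/40 + 87/(16*z + 64) + C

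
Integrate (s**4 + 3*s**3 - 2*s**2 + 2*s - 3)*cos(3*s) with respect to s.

s**4*sin(3*s)/3 + s**3*sin(3*s) + 4*s**3*cos(3*s)/9 - 10*s**2*sin(3*s)/9 + s**2*cos(3*s) - 20*s*cos(3*s)/27 - 61*sin(3*s)/81 + C

Use integration by parts with u = s**4 + 3*s**3 - 2*s**2 + 2*s - 3, dv = cos(3*s) ds, so v = sin(3*s)/3.
Apply parts 4 times (tabular method): alternate signs, differentiate u down to 0, integrate dv up.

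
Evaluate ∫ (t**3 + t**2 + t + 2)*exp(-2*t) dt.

(-4*t**3 - 10*t**2 - 14*t - 15)*exp(-2*t)/8 + C

Use integration by parts with u = t**3 + t**2 + t + 2, dv = exp(-2*t) dt, so v = -exp(-2*t)/2.
Apply parts 3 times (tabular method): alternate signs, differentiate u down to 0, integrate dv up.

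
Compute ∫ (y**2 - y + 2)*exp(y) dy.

Use integration by parts with u = y**2 - y + 2, dv = exp(y) dy, so v = exp(y).
Apply parts 2 times (tabular method): alternate signs, differentiate u down to 0, integrate dv up.

(y**2 - 3*y + 5)*exp(y) + C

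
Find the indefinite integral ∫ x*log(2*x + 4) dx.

x**2*log(2*x + 4)/2 - x**2/4 + x - 2*log(x + 2) + C

Use integration by parts with u = log(2*x + 4), dv = x dx.
Then du = 2/(2*x + 4) dx and v = x**2/2.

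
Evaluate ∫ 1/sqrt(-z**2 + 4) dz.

Substitute z = 2·sin(θ), so dz = 2·cos(θ) dθ and the radical becomes sqrt(-z**2 + 4) = 2·cos(θ) by the Pythagorean identity.
Integrate the resulting trig expression in θ, then back-substitute θ = asin(z/2), sin(θ) = z/2, cos(θ) = sqrt(-z**2 + 4)/2 (absorbing any constant into C).

asin(z/2) + C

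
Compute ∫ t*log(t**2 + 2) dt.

t**2*log(t**2 + 2)/2 - t**2/2 + log(t**2 + 2) + C

Let u = t**2 + 2, so du = (2*t) dt.
The integral becomes (1/2)·∫ log(u) du; integrate by parts with u′=log(u), dv′=du.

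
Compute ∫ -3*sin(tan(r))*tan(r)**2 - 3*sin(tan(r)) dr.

3*cos(tan(r)) + C

Let u = tan(r), so du = (tan(r)**2 + 1) dr.
Rewriting, the integral becomes -3·∫ sin(u) du = -3·-cos(u).
Substituting back, u = tan(r).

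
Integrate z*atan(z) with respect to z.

z**2*atan(z)/2 - z/2 + atan(z)/2 + C

Use integration by parts with u = arctan(z), dv = z dz.
Then du = 1/(z**2 + 1) dz.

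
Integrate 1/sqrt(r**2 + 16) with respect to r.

Substitute r = 4·tan(θ), so dr = 4·sec(θ)^2 dθ and the radical becomes sqrt(r**2 + 16) = 4·sec(θ) by the Pythagorean identity.
Integrate the resulting trig expression in θ, then back-substitute tan(θ) = r/4, sec(θ) = sqrt(r**2 + 16)/4 (absorbing any constant into C).

log(r + sqrt(r**2 + 16)) + C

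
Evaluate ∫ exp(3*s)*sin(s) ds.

Let I denote the integral. Integrate by parts with u = sin(s), dv = exp(3*s) ds, so v = exp(3*s)/3: I = exp(3*s)*sin(s)/3 − (1/3)·∫ exp(3*s)*cos(s) ds.
Apply parts again with u = cos(s), dv = exp(3*s) ds: ∫ exp(3*s)*cos(s) ds = exp(3*s)*cos(s)/3 + (1/3)·I. Substituting back brings back I: I = exp(3*s)*sin(s)/3 - exp(3*s)*cos(s)/9 − (1/9)·I.
Solving for I: (1 + 1/9)·I equals the remaining terms, so I = (9/10)·(exp(3*s)*sin(s)/3 - exp(3*s)*cos(s)/9).

3*exp(3*s)*sin(s)/10 - exp(3*s)*cos(s)/10 + C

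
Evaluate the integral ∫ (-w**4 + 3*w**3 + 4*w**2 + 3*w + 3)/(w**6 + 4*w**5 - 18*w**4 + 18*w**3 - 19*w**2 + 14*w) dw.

Factor the denominator: w*(w - 2)*(w - 1)*(w + 7)*(w**2 + 1).
Partial-fraction decomposition: (w - 2)/(25*(w**2 + 1)) + 271/(2100*(w + 7)) - 3/(4*(w - 1)) + 11/(30*(w - 2)) + 3/(14*w).
Integrate each term; A/(w−a) gives A·log|w−a|; the (Bw+D)/(w²+p²) term gives a log and an atan.

3*log(w)/14 + 11*log(w - 2)/30 - 3*log(w - 1)/4 + 271*log(w + 7)/2100 + log(w**2 + 1)/50 - 2*atan(w)/25 + C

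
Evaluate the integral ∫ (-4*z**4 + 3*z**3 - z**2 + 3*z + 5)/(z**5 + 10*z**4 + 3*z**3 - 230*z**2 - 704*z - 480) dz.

Factor the denominator: (z - 5)*(z + 1)*(z + 4)**2*(z + 6).
Partial-fraction decomposition: -5881/(220*(z + 6)) + 7487/(324*(z + 4)) - 413/(18*(z + 4)**2) + 1/(45*(z + 1)) - 355/(891*(z - 5)).
Integrate each term; A/(z−a) gives A·log|z−a|; A/(z−a)² gives −A/(z−a).

-355*log(z - 5)/891 + log(z + 1)/45 + 7487*log(z + 4)/324 - 5881*log(z + 6)/220 + 413/(18*z + 72) + C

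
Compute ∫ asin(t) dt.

Use integration by parts with u = arcsin(t), dv = dt.
Then du = 1/sqrt(-t**2 + 1) dt.

t*asin(t) + sqrt(-t**2 + 1) + C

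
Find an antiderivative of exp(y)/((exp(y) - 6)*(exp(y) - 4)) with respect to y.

log(exp(y) - 6)/2 - log(exp(y) - 4)/2 + C

Let u = e^y, du = e^y dy.
The integral becomes ∫ du/((u-4)(u-6)); decompose into partial fractions.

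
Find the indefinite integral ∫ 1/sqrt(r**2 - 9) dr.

log(r + sqrt(r**2 - 9)) + C

Substitute r = 3·sec(θ), so dr = 3·sec(θ)*tan(θ) dθ and the radical becomes sqrt(r**2 - 9) = 3·tan(θ) by the Pythagorean identity.
Integrate the resulting trig expression in θ, then back-substitute sec(θ) = r/3, tan(θ) = sqrt(r**2 - 9)/3 (absorbing any constant into C).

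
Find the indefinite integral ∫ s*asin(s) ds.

Use integration by parts with u = arcsin(s), dv = s ds.
Then du = 1/sqrt(-s**2 + 1) ds.

s**2*asin(s)/2 + s*sqrt(-s**2 + 1)/4 - asin(s)/4 + C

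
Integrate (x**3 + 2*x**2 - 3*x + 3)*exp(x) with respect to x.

Use integration by parts with u = x**3 + 2*x**2 - 3*x + 3, dv = exp(x) dx, so v = exp(x).
Apply parts 3 times (tabular method): alternate signs, differentiate u down to 0, integrate dv up.

(x**3 - x**2 - x + 4)*exp(x) + C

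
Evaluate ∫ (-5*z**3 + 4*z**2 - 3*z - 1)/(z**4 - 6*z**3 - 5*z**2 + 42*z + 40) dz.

-541*log(z - 5)/42 + 269*log(z - 4)/30 + 11*log(z + 1)/30 - 61*log(z + 2)/42 + C

Factor the denominator: (z - 5)*(z - 4)*(z + 1)*(z + 2).
Partial-fraction decomposition: -61/(42*(z + 2)) + 11/(30*(z + 1)) + 269/(30*(z - 4)) - 541/(42*(z - 5)).
Integrate each term: A/(z−a) contributes A·log|z−a|.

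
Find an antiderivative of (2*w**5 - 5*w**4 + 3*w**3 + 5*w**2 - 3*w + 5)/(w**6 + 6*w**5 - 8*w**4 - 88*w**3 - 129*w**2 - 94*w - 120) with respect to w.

Factor the denominator: (w - 4)*(w + 2)*(w + 3)*(w + 5)*(w**2 + 1).
Partial-fraction decomposition: -(6*w - 95)/(2210*(w**2 + 1)) + 9605/(1404*(w + 5)) - 913/(140*(w + 3)) + 137/(90*(w + 2)) + 1033/(6426*(w - 4)).
Integrate each term; A/(w−a) gives A·log|w−a|; the (Bw+D)/(w²+p²) term gives a log and an atan.

1033*log(w - 4)/6426 + 137*log(w + 2)/90 - 913*log(w + 3)/140 + 9605*log(w + 5)/1404 - 3*log(w**2 + 1)/2210 + 19*atan(w)/442 + C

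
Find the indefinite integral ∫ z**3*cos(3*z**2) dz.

Let u = z², du = 2z dz; rewrite as (1/2)∫ u^1·cos(3u) du.
Now integrate by parts 1 time.

z**2*sin(3*z**2)/6 + cos(3*z**2)/18 + C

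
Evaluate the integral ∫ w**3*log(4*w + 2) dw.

w**4*log(4*w + 2)/4 - w**4/16 + w**3/24 - w**2/32 + w/32 - log(2*w + 1)/64 + C

Use integration by parts with u = log(4*w + 2), dv = w**3 dw.
Then du = 4/(4*w + 2) dw and v = w**4/4.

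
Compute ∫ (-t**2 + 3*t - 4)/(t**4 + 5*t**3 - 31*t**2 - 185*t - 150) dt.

-2*log(t - 6)/77 + log(t + 1)/14 - log(t + 5)/22 + 1/(t + 5) + C

Factor the denominator: (t - 6)*(t + 1)*(t + 5)**2.
Partial-fraction decomposition: -1/(22*(t + 5)) - 1/(t + 5)**2 + 1/(14*(t + 1)) - 2/(77*(t - 6)).
Integrate each term; A/(t−a) gives A·log|t−a|; A/(t−a)² gives −A/(t−a).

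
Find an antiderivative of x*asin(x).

x**2*asin(x)/2 + x*sqrt(-x**2 + 1)/4 - asin(x)/4 + C

Use integration by parts with u = arcsin(x), dv = x dx.
Then du = 1/sqrt(-x**2 + 1) dx.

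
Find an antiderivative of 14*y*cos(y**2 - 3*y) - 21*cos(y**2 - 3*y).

7*sin(y**2 - 3*y) + C

Let u = y**2 - 3*y, so du = (2*y - 3) dy.
Rewriting, the integral becomes 7·∫ cos(u) du = 7·sin(u).
Substituting back, u = y**2 - 3*y.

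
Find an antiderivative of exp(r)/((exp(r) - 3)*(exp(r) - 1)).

Let u = e^r, du = e^r dr.
The integral becomes ∫ du/((u-3)(u-1)); decompose into partial fractions.

log(exp(r) - 3)/2 - log(exp(r) - 1)/2 + C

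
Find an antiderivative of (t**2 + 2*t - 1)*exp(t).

Use integration by parts with u = t**2 + 2*t - 1, dv = exp(t) dt, so v = exp(t).
Apply parts 2 times (tabular method): alternate signs, differentiate u down to 0, integrate dv up.

(t**2 - 1)*exp(t) + C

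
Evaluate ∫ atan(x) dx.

x*atan(x) - log(x**2 + 1)/2 + C

Use integration by parts with u = arctan(x), dv = dx.
Then du = 1/(x**2 + 1) dx.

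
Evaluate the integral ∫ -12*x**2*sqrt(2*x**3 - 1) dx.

-4*(2*x**3 - 1)**(3/2)/3 + C

Let u = 2*x**3 - 1, so du = (6*x**2) dx.
Rewriting, the integral becomes -2·∫ √u du = -2·(2/3)u^(3/2).
Substituting back, u = 2*x**3 - 1.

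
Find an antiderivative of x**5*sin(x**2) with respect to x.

-x**4*cos(x**2)/2 + x**2*sin(x**2) + cos(x**2) + C

Let u = x², du = 2x dx; rewrite as (1/2)∫ u^2·sin(1u) du.
Now integrate by parts 2 times.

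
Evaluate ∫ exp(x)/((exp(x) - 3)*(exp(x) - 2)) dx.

Let u = e^x, du = e^x dx.
The integral becomes ∫ du/((u-3)(u-2)); decompose into partial fractions.

log(exp(x) - 3) - log(exp(x) - 2) + C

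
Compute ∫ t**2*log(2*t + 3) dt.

Use integration by parts with u = log(2*t + 3), dv = t**2 dt.
Then du = 2/(2*t + 3) dt and v = t**3/3.

t**3*log(2*t + 3)/3 - t**3/9 + t**2/4 - 3*t/4 + 9*log(2*t + 3)/8 + C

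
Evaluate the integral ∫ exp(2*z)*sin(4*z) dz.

exp(2*z)*sin(4*z)/10 - exp(2*z)*cos(4*z)/5 + C

Let I denote the integral. Integrate by parts with u = sin(4*z), dv = exp(2*z) dz, so v = exp(2*z)/2: I = exp(2*z)*sin(4*z)/2 − 2·∫ exp(2*z)*cos(4*z) dz.
Apply parts again with u = cos(4*z), dv = exp(2*z) dz: ∫ exp(2*z)*cos(4*z) dz = exp(2*z)*cos(4*z)/2 + 2·I. Substituting back brings back I: I = exp(2*z)*sin(4*z)/2 - exp(2*z)*cos(4*z) − 4·I.
Solving for I: (1 + 4)·I equals the remaining terms, so I = (1/5)·(exp(2*z)*sin(4*z)/2 - exp(2*z)*cos(4*z)).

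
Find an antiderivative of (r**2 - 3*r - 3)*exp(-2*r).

Use integration by parts with u = r**2 - 3*r - 3, dv = exp(-2*r) dr, so v = -exp(-2*r)/2.
Apply parts 2 times (tabular method): alternate signs, differentiate u down to 0, integrate dv up.

(-r**2 + 2*r + 4)*exp(-2*r)/2 + C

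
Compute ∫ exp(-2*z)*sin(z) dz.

-2*exp(-2*z)*sin(z)/5 - exp(-2*z)*cos(z)/5 + C

Let I denote the integral. Integrate by parts with u = sin(z), dv = exp(-2*z) dz, so v = -exp(-2*z)/2: I = -exp(-2*z)*sin(z)/2 + (1/2)·∫ exp(-2*z)*cos(z) dz.
Apply parts again with u = cos(z), dv = exp(-2*z) dz: ∫ exp(-2*z)*cos(z) dz = -exp(-2*z)*cos(z)/2 − (1/2)·I. Substituting back brings back I: I = -exp(-2*z)*sin(z)/2 - exp(-2*z)*cos(z)/4 − (1/4)·I.
Solving for I: (1 + 1/4)·I equals the remaining terms, so I = (4/5)·(-exp(-2*z)*sin(z)/2 - exp(-2*z)*cos(z)/4).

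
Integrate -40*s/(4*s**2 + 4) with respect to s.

Let u = 4*s**2 + 4, so du = (8*s) ds.
Rewriting, the integral becomes -5·∫ 1/u du = -5·log(u).
Substituting back, u = 4*s**2 + 4.

-5*log(4*s**2 + 4) + C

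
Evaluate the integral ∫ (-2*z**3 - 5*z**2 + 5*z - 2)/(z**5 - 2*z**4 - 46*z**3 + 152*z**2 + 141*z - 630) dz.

Factor the denominator: (z - 5)*(z - 3)**2*(z + 2)*(z + 7).
Partial-fraction decomposition: 101/(1500*(z + 7)) + 16/(875*(z + 2)) + 481/(500*(z - 3)) + 43/(50*(z - 3)**2) - 22/(21*(z - 5)).
Integrate each term; A/(z−a) gives A·log|z−a|; A/(z−a)² gives −A/(z−a).

-22*log(z - 5)/21 + 481*log(z - 3)/500 + 16*log(z + 2)/875 + 101*log(z + 7)/1500 - 43/(50*z - 150) + C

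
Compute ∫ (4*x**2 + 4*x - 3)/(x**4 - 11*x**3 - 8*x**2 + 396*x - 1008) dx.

Factor the denominator: (x - 7)*(x - 6)*(x - 4)*(x + 6).
Partial-fraction decomposition: -3/(40*(x + 6)) + 77/(60*(x - 4)) - 55/(8*(x - 6)) + 17/(3*(x - 7)).
Integrate each term: A/(x−a) contributes A·log|x−a|.

17*log(x - 7)/3 - 55*log(x - 6)/8 + 77*log(x - 4)/60 - 3*log(x + 6)/40 + C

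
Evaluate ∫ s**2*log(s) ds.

Use integration by parts with u = log(s), dv = s**2 ds.
Then du = 1/s ds and v = s**3/3.

s**3*log(s)/3 - s**3/9 + C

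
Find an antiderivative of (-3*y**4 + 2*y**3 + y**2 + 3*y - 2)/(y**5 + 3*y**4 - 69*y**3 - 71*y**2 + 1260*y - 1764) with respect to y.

Factor the denominator: (y - 6)*(y - 3)*(y - 2)*(y + 7)**2.
Partial-fraction decomposition: -832333/(456300*(y + 7)) + 2621/(390*(y + 7)**2) - 2/(27*(y - 2)) + 173/(300*(y - 3)) - 851/(507*(y - 6)).
Integrate each term; A/(y−a) gives A·log|y−a|; A/(y−a)² gives −A/(y−a).

-851*log(y - 6)/507 + 173*log(y - 3)/300 - 2*log(y - 2)/27 - 832333*log(y + 7)/456300 - 2621/(390*y + 2730) + C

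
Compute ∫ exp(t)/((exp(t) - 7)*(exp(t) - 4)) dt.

Let u = e^t, du = e^t dt.
The integral becomes ∫ du/((u-4)(u-7)); decompose into partial fractions.

log(exp(t) - 7)/3 - log(exp(t) - 4)/3 + C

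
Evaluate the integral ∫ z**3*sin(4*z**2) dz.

-z**2*cos(4*z**2)/8 + sin(4*z**2)/32 + C

Let u = z², du = 2z dz; rewrite as (1/2)∫ u^1·sin(4u) du.
Now integrate by parts 1 time.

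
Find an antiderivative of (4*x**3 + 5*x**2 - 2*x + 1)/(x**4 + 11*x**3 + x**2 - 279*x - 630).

-61*log(x + 6)/3 + 139*log(x + 7)/6 + 7*log(x**2 - 2*x - 15)/12 + C

Factor the denominator: (x - 5)*(x + 3)*(x + 6)*(x + 7).
Partial-fraction decomposition: 139/(6*(x + 7)) - 61/(3*(x + 6)) + 7/(12*(x + 3)) + 7/(12*(x - 5)).
Integrate each term: A/(x−a) contributes A·log|x−a|.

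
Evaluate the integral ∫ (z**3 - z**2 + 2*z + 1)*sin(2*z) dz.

-z**3*cos(2*z)/2 + 3*z**2*sin(2*z)/4 + z**2*cos(2*z)/2 - z*sin(2*z)/2 - z*cos(2*z)/4 + sin(2*z)/8 - 3*cos(2*z)/4 + C

Use integration by parts with u = z**3 - z**2 + 2*z + 1, dv = sin(2*z) dz, so v = -cos(2*z)/2.
Apply parts 3 times (tabular method): alternate signs, differentiate u down to 0, integrate dv up.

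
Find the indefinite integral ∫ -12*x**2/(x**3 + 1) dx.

Let u = x**3 + 1, so du = (3*x**2) dx.
Rewriting, the integral becomes -4·∫ 1/u du = -4·log(u).
Substituting back, u = x**3 + 1.

-4*log(x**3 + 1) + C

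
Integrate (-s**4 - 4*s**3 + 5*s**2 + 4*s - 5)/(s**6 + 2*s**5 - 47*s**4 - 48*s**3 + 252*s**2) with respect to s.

Factor the denominator: s**2*(s - 6)*(s - 2)*(s + 3)*(s + 7).
Partial-fraction decomposition: 817/(22932*(s + 7)) + 11/(324*(s + 3)) + 5/(144*(s - 2)) - 1961/(16848*(s - 6)) + 16/(1323*s) - 5/(252*s**2).
Integrate each term; A/(s−a) gives A·log|s−a|; A/(s−a)² gives −A/(s−a).

16*log(s)/1323 - 1961*log(s - 6)/16848 + 5*log(s - 2)/144 + 11*log(s + 3)/324 + 817*log(s + 7)/22932 + 5/(252*s) + C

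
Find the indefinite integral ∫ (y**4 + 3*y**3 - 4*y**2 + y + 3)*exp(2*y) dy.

(4*y**4 + 4*y**3 - 22*y**2 + 26*y - 1)*exp(2*y)/8 + C

Use integration by parts with u = y**4 + 3*y**3 - 4*y**2 + y + 3, dv = exp(2*y) dy, so v = exp(2*y)/2.
Apply parts 4 times (tabular method): alternate signs, differentiate u down to 0, integrate dv up.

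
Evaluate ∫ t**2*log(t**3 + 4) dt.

t**3*log(t**3 + 4)/3 - t**3/3 + 4*log(t**3 + 4)/3 + C

Let u = t**3 + 4, so du = (3*t**2) dt.
The integral becomes (1/3)·∫ log(u) du; integrate by parts with u′=log(u), dv′=du.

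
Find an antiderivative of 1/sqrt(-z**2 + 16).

Substitute z = 4·sin(θ), so dz = 4·cos(θ) dθ and the radical becomes sqrt(-z**2 + 16) = 4·cos(θ) by the Pythagorean identity.
Integrate the resulting trig expression in θ, then back-substitute θ = asin(z/4), sin(θ) = z/4, cos(θ) = sqrt(-z**2 + 16)/4 (absorbing any constant into C).

asin(z/4) + C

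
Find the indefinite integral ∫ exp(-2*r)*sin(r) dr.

-2*exp(-2*r)*sin(r)/5 - exp(-2*r)*cos(r)/5 + C

Let I denote the integral. Integrate by parts with u = sin(r), dv = exp(-2*r) dr, so v = -exp(-2*r)/2: I = -exp(-2*r)*sin(r)/2 + (1/2)·∫ exp(-2*r)*cos(r) dr.
Apply parts again with u = cos(r), dv = exp(-2*r) dr: ∫ exp(-2*r)*cos(r) dr = -exp(-2*r)*cos(r)/2 − (1/2)·I. Substituting back brings back I: I = -exp(-2*r)*sin(r)/2 - exp(-2*r)*cos(r)/4 − (1/4)·I.
Solving for I: (1 + 1/4)·I equals the remaining terms, so I = (4/5)·(-exp(-2*r)*sin(r)/2 - exp(-2*r)*cos(r)/4).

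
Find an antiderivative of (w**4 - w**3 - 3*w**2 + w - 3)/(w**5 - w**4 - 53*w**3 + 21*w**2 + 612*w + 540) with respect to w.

Factor the denominator: (w - 6)*(w - 5)*(w + 1)*(w + 3)*(w + 6).
Partial-fraction decomposition: 31/(44*(w + 6)) - 25/(144*(w + 3)) - 1/(84*(w + 1)) - 427/(528*(w - 5)) + 325/(252*(w - 6)).
Integrate each term: A/(w−a) contributes A·log|w−a|.

325*log(w - 6)/252 - 427*log(w - 5)/528 - log(w + 1)/84 - 25*log(w + 3)/144 + 31*log(w + 6)/44 + C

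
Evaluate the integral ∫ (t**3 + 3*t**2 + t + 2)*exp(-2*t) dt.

Use integration by parts with u = t**3 + 3*t**2 + t + 2, dv = exp(-2*t) dt, so v = -exp(-2*t)/2.
Apply parts 3 times (tabular method): alternate signs, differentiate u down to 0, integrate dv up.

(-4*t**3 - 18*t**2 - 22*t - 19)*exp(-2*t)/8 + C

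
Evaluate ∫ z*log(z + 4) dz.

Use integration by parts with u = log(z + 4), dv = z dz.
Then du = 1/(z + 4) dz and v = z**2/2.

z**2*log(z + 4)/2 - z**2/4 + 2*z - 8*log(z + 4) + C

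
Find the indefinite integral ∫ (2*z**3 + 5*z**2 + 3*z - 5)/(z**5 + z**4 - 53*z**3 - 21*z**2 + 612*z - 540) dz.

Factor the denominator: (z - 6)*(z - 3)*(z - 1)*(z + 5)*(z + 6).
Partial-fraction decomposition: -275/(756*(z + 6)) + 145/(528*(z + 5)) + 1/(84*(z - 1)) - 103/(432*(z - 3)) + 125/(396*(z - 6)).
Integrate each term: A/(z−a) contributes A·log|z−a|.

125*log(z - 6)/396 - 103*log(z - 3)/432 + log(z - 1)/84 + 145*log(z + 5)/528 - 275*log(z + 6)/756 + C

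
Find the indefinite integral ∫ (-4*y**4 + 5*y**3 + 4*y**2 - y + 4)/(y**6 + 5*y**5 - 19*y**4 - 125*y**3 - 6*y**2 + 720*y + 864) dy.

-40*log(y - 4)/147 + 38*log(y - 3)/315 - 41*log(y + 2)/30 - 4339*log(y + 3)/441 + 159*log(y + 4)/14 - 208/(21*y + 63) + C

Factor the denominator: (y - 4)*(y - 3)*(y + 2)*(y + 3)**2*(y + 4).
Partial-fraction decomposition: 159/(14*(y + 4)) - 4339/(441*(y + 3)) + 208/(21*(y + 3)**2) - 41/(30*(y + 2)) + 38/(315*(y - 3)) - 40/(147*(y - 4)).
Integrate each term; A/(y−a) gives A·log|y−a|; A/(y−a)² gives −A/(y−a).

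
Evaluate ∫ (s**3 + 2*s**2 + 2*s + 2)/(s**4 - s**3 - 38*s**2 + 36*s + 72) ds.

151*log(s - 6)/168 - 11*log(s - 2)/48 + log(s + 1)/105 + 77*log(s + 6)/240 + C

Factor the denominator: (s - 6)*(s - 2)*(s + 1)*(s + 6).
Partial-fraction decomposition: 77/(240*(s + 6)) + 1/(105*(s + 1)) - 11/(48*(s - 2)) + 151/(168*(s - 6)).
Integrate each term: A/(s−a) contributes A·log|s−a|.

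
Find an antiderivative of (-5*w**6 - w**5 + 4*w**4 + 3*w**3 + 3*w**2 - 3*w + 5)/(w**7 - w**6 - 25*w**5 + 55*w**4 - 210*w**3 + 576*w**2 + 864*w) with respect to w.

Factor the denominator: w*(w - 4)**2*(w + 1)*(w + 6)*(w**2 + 9).
Partial-fraction decomposition: -(305579*w + 512616)/(421875*(w**2 + 9)) - 220837/(135000*(w + 6)) - 4/(625*(w + 1)) - 1319611/(500000*(w - 4)) - 20247/(5000*(w - 4)**2) + 5/(864*w).
Integrate each term; A/(w−a) gives A·log|w−a|; the (Bw+D)/(w²+p²) term gives a log and an atan.

5*log(w)/864 - 1319611*log(w - 4)/500000 - 4*log(w + 1)/625 - 220837*log(w + 6)/135000 - 305579*log(w**2 + 9)/843750 - 170872*atan(w/3)/421875 + 20247/(5000*w - 20000) + C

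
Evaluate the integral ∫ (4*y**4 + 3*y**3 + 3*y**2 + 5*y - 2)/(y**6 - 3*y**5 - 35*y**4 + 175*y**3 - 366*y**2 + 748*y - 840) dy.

Factor the denominator: (y - 5)*(y - 3)*(y - 2)*(y + 7)*(y**2 + 4).
Partial-fraction decomposition: -(2421*y + 1868)/(39962*(y**2 + 4)) - 193/(1272*(y + 7)) + 1/(2*(y - 2)) - 89/(52*(y - 3)) + 991/(696*(y - 5)).
Integrate each term; A/(y−a) gives A·log|y−a|; the (By+D)/(y²+p²) term gives a log and an atan.

991*log(y - 5)/696 - 89*log(y - 3)/52 + log(y - 2)/2 - 193*log(y + 7)/1272 - 2421*log(y**2 + 4)/79924 - 467*atan(y/2)/19981 + C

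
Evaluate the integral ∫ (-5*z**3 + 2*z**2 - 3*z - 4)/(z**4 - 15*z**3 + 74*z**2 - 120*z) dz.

Factor the denominator: z*(z - 6)*(z - 5)*(z - 4).
Partial-fraction decomposition: -38/(z - 4) + 594/(5*(z - 5)) - 515/(6*(z - 6)) + 1/(30*z).
Integrate each term: A/(z−a) contributes A·log|z−a|.

log(z)/30 - 515*log(z - 6)/6 + 594*log(z - 5)/5 - 38*log(z - 4) + C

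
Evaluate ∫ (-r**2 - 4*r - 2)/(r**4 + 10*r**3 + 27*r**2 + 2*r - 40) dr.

-7*log(r - 1)/90 - log(r + 2)/9 - log(r + 4)/5 + 7*log(r + 5)/18 + C

Factor the denominator: (r - 1)*(r + 2)*(r + 4)*(r + 5).
Partial-fraction decomposition: 7/(18*(r + 5)) - 1/(5*(r + 4)) - 1/(9*(r + 2)) - 7/(90*(r - 1)).
Integrate each term: A/(r−a) contributes A·log|r−a|.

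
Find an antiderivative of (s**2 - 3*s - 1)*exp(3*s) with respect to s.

Use integration by parts with u = s**2 - 3*s - 1, dv = exp(3*s) ds, so v = exp(3*s)/3.
Apply parts 2 times (tabular method): alternate signs, differentiate u down to 0, integrate dv up.

(9*s**2 - 33*s + 2)*exp(3*s)/27 + C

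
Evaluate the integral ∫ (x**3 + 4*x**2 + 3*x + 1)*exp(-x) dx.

(-x**3 - 7*x**2 - 17*x - 18)*exp(-x) + C

Use integration by parts with u = x**3 + 4*x**2 + 3*x + 1, dv = exp(-x) dx, so v = -exp(-x).
Apply parts 3 times (tabular method): alternate signs, differentiate u down to 0, integrate dv up.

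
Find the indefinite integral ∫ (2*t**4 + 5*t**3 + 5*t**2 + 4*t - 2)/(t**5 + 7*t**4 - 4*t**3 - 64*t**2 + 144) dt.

Factor the denominator: (t - 2)**2*(t + 2)*(t + 3)*(t + 6).
Partial-fraction decomposition: 833/(384*(t + 6)) - 58/(75*(t + 3)) + 1/(32*(t + 2)) + 1833/(3200*(t - 2)) + 49/(80*(t - 2)**2).
Integrate each term; A/(t−a) gives A·log|t−a|; A/(t−a)² gives −A/(t−a).

1833*log(t - 2)/3200 + log(t + 2)/32 - 58*log(t + 3)/75 + 833*log(t + 6)/384 - 49/(80*t - 160) + C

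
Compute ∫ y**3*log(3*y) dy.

Use integration by parts with u = log(3*y), dv = y**3 dy.
Then du = 1/y dy and v = y**4/4.

y**4*(log(y) + log(3))/4 - y**4/16 + C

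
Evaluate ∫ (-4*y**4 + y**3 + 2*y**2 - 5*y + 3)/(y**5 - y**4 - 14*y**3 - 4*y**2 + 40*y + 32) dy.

Factor the denominator: (y - 4)*(y - 2)*(y + 1)*(y + 2)**2.
Partial-fraction decomposition: -73/(32*(y + 2)) + 17/(8*(y + 2)**2) + 1/(3*(y + 1)) + 55/(96*(y - 2)) - 21/(8*(y - 4)).
Integrate each term; A/(y−a) gives A·log|y−a|; A/(y−a)² gives −A/(y−a).

-21*log(y - 4)/8 + 55*log(y - 2)/96 + log(y + 1)/3 - 73*log(y + 2)/32 - 17/(8*y + 16) + C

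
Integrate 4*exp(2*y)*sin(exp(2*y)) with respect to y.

-2*cos(exp(2*y)) + C

Let u = exp(2*y), so du = (2*exp(2*y)) dy.
Rewriting, the integral becomes 2·∫ sin(u) du = 2·-cos(u).
Substituting back, u = exp(2*y).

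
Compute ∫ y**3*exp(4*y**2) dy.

Let u = y², du = 2y dy; rewrite as (1/2)∫ u^1·exp(4u) du.
Now integrate by parts 1 time.

(4*y**2 - 1)*exp(4*y**2)/32 + C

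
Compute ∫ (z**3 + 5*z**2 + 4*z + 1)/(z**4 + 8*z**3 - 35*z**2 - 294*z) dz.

Factor the denominator: z*(z - 6)*(z + 7)**2.
Partial-fraction decomposition: 4871/(8281*(z + 7)) - 125/(91*(z + 7)**2) + 421/(1014*(z - 6)) - 1/(294*z).
Integrate each term; A/(z−a) gives A·log|z−a|; A/(z−a)² gives −A/(z−a).

-log(z)/294 + 421*log(z - 6)/1014 + 4871*log(z + 7)/8281 + 125/(91*z + 637) + C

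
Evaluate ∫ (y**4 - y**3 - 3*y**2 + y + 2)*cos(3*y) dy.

Use integration by parts with u = y**4 - y**3 - 3*y**2 + y + 2, dv = cos(3*y) dy, so v = sin(3*y)/3.
Apply parts 4 times (tabular method): alternate signs, differentiate u down to 0, integrate dv up.

y**4*sin(3*y)/3 - y**3*sin(3*y)/3 + 4*y**3*cos(3*y)/9 - 13*y**2*sin(3*y)/9 - y**2*cos(3*y)/3 + 5*y*sin(3*y)/9 - 26*y*cos(3*y)/27 + 80*sin(3*y)/81 + 5*cos(3*y)/27 + C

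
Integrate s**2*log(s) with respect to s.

Use integration by parts with u = log(s), dv = s**2 ds.
Then du = 1/s ds and v = s**3/3.

s**3*log(s)/3 - s**3/9 + C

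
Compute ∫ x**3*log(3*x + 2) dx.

x**4*log(3*x + 2)/4 - x**4/16 + x**3/18 - x**2/18 + 2*x/27 - 4*log(3*x + 2)/81 + C

Use integration by parts with u = log(3*x + 2), dv = x**3 dx.
Then du = 3/(3*x + 2) dx and v = x**4/4.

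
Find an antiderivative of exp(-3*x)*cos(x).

Let I denote the integral. Integrate by parts with u = cos(x), dv = exp(-3*x) dx, so v = -exp(-3*x)/3: I = -exp(-3*x)*cos(x)/3 − (1/3)·∫ exp(-3*x)*sin(x) dx.
Apply parts again with u = sin(x), dv = exp(-3*x) dx: ∫ exp(-3*x)*sin(x) dx = -exp(-3*x)*sin(x)/3 + (1/3)·I. Substituting back brings back I: I = exp(-3*x)*sin(x)/9 - exp(-3*x)*cos(x)/3 − (1/9)·I.
Solving for I: (1 + 1/9)·I equals the remaining terms, so I = (9/10)·(exp(-3*x)*sin(x)/9 - exp(-3*x)*cos(x)/3).

exp(-3*x)*sin(x)/10 - 3*exp(-3*x)*cos(x)/10 + C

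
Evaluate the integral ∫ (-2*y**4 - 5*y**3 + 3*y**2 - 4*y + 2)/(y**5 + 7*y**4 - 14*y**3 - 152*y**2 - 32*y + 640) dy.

-133*log(y - 4)/192 + 11*log(y - 2)/84 + 1333*log(y + 4)/192 - 176*log(y + 5)/21 + 21/(8*y + 32) + C

Factor the denominator: (y - 4)*(y - 2)*(y + 4)**2*(y + 5).
Partial-fraction decomposition: -176/(21*(y + 5)) + 1333/(192*(y + 4)) - 21/(8*(y + 4)**2) + 11/(84*(y - 2)) - 133/(192*(y - 4)).
Integrate each term; A/(y−a) gives A·log|y−a|; A/(y−a)² gives −A/(y−a).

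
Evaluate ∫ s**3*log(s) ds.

Use integration by parts with u = log(s), dv = s**3 ds.
Then du = 1/s ds and v = s**4/4.

s**4*log(s)/4 - s**4/16 + C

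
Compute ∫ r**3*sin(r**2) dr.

-r**2*cos(r**2)/2 + sin(r**2)/2 + C

Let u = r², du = 2r dr; rewrite as (1/2)∫ u^1·sin(1u) du.
Now integrate by parts 1 time.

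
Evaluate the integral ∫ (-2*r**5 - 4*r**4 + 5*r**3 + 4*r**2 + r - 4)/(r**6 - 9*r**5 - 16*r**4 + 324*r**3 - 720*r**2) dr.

log(r)/900 - 9755*log(r - 6)/432 + 8024*log(r - 5)/275 - 42*log(r - 4)/5 - 4711*log(r + 6)/23760 - 1/(180*r) + C

Factor the denominator: r**2*(r - 6)*(r - 5)*(r - 4)*(r + 6).
Partial-fraction decomposition: -4711/(23760*(r + 6)) - 42/(5*(r - 4)) + 8024/(275*(r - 5)) - 9755/(432*(r - 6)) + 1/(900*r) + 1/(180*r**2).
Integrate each term; A/(r−a) gives A·log|r−a|; A/(r−a)² gives −A/(r−a).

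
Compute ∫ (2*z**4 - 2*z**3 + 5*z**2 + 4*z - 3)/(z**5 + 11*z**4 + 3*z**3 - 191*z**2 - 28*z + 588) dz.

81*log(z - 3)/250 - 41*log(z - 2)/324 + 57*log(z + 2)/500 + 34193*log(z + 7)/20250 + 2851/(225*z + 1575) + C

Factor the denominator: (z - 3)*(z - 2)*(z + 2)*(z + 7)**2.
Partial-fraction decomposition: 34193/(20250*(z + 7)) - 2851/(225*(z + 7)**2) + 57/(500*(z + 2)) - 41/(324*(z - 2)) + 81/(250*(z - 3)).
Integrate each term; A/(z−a) gives A·log|z−a|; A/(z−a)² gives −A/(z−a).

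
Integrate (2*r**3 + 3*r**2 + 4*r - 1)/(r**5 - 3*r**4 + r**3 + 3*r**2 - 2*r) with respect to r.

Factor the denominator: r*(r - 2)*(r - 1)**2*(r + 1).
Partial-fraction decomposition: -1/(3*(r + 1)) - 6/(r - 1) - 4/(r - 1)**2 + 35/(6*(r - 2)) + 1/(2*r).
Integrate each term; A/(r−a) gives A·log|r−a|; A/(r−a)² gives −A/(r−a).

log(r)/2 + 35*log(r - 2)/6 - 6*log(r - 1) - log(r + 1)/3 + 4/(r - 1) + C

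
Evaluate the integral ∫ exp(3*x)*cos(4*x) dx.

Let I denote the integral. Integrate by parts with u = cos(4*x), dv = exp(3*x) dx, so v = exp(3*x)/3: I = exp(3*x)*cos(4*x)/3 + (4/3)·∫ exp(3*x)*sin(4*x) dx.
Apply parts again with u = sin(4*x), dv = exp(3*x) dx: ∫ exp(3*x)*sin(4*x) dx = exp(3*x)*sin(4*x)/3 − (4/3)·I. Substituting back brings back I: I = 4*exp(3*x)*sin(4*x)/9 + exp(3*x)*cos(4*x)/3 − (16/9)·I.
Solving for I: (1 + 16/9)·I equals the remaining terms, so I = (9/25)·(4*exp(3*x)*sin(4*x)/9 + exp(3*x)*cos(4*x)/3).

4*exp(3*x)*sin(4*x)/25 + 3*exp(3*x)*cos(4*x)/25 + C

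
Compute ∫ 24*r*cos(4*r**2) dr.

Let u = 4*r**2, so du = (8*r) dr.
Rewriting, the integral becomes 3·∫ cos(u) du = 3·sin(u).
Substituting back, u = 4*r**2.

3*sin(4*r**2) + C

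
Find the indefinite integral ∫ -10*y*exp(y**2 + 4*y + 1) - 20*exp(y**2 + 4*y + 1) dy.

Let u = y**2 + 4*y + 1, so du = (2*y + 4) dy.
Rewriting, the integral becomes -5·∫ e^u du = -5·e^u.
Substituting back, u = y**2 + 4*y + 1.

-5*exp(y**2 + 4*y + 1) + C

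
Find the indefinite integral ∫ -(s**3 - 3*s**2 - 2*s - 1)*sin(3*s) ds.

Use integration by parts with u = s**3 - 3*s**2 - 2*s - 1, dv = -sin(3*s) ds, so v = cos(3*s)/3.
Apply parts 3 times (tabular method): alternate signs, differentiate u down to 0, integrate dv up.

s**3*cos(3*s)/3 - s**2*sin(3*s)/3 - s**2*cos(3*s) + 2*s*sin(3*s)/3 - 8*s*cos(3*s)/9 + 8*sin(3*s)/27 - cos(3*s)/9 + C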